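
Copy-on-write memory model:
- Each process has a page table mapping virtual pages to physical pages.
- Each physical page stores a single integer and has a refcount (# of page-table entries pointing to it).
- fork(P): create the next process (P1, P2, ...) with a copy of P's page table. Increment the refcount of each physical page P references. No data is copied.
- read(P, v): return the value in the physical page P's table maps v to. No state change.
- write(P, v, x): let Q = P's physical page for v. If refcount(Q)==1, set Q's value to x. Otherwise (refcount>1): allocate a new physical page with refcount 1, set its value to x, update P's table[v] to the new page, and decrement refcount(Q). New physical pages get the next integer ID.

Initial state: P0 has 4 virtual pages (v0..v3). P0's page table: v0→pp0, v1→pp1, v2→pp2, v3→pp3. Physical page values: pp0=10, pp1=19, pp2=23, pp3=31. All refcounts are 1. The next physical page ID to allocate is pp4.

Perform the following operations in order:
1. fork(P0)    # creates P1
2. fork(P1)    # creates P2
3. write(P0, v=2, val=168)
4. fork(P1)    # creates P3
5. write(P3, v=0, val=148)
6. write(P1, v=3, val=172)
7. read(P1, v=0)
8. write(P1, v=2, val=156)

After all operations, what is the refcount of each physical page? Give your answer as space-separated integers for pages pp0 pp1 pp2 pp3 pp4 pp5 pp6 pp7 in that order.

Answer: 3 4 2 3 1 1 1 1

Derivation:
Op 1: fork(P0) -> P1. 4 ppages; refcounts: pp0:2 pp1:2 pp2:2 pp3:2
Op 2: fork(P1) -> P2. 4 ppages; refcounts: pp0:3 pp1:3 pp2:3 pp3:3
Op 3: write(P0, v2, 168). refcount(pp2)=3>1 -> COPY to pp4. 5 ppages; refcounts: pp0:3 pp1:3 pp2:2 pp3:3 pp4:1
Op 4: fork(P1) -> P3. 5 ppages; refcounts: pp0:4 pp1:4 pp2:3 pp3:4 pp4:1
Op 5: write(P3, v0, 148). refcount(pp0)=4>1 -> COPY to pp5. 6 ppages; refcounts: pp0:3 pp1:4 pp2:3 pp3:4 pp4:1 pp5:1
Op 6: write(P1, v3, 172). refcount(pp3)=4>1 -> COPY to pp6. 7 ppages; refcounts: pp0:3 pp1:4 pp2:3 pp3:3 pp4:1 pp5:1 pp6:1
Op 7: read(P1, v0) -> 10. No state change.
Op 8: write(P1, v2, 156). refcount(pp2)=3>1 -> COPY to pp7. 8 ppages; refcounts: pp0:3 pp1:4 pp2:2 pp3:3 pp4:1 pp5:1 pp6:1 pp7:1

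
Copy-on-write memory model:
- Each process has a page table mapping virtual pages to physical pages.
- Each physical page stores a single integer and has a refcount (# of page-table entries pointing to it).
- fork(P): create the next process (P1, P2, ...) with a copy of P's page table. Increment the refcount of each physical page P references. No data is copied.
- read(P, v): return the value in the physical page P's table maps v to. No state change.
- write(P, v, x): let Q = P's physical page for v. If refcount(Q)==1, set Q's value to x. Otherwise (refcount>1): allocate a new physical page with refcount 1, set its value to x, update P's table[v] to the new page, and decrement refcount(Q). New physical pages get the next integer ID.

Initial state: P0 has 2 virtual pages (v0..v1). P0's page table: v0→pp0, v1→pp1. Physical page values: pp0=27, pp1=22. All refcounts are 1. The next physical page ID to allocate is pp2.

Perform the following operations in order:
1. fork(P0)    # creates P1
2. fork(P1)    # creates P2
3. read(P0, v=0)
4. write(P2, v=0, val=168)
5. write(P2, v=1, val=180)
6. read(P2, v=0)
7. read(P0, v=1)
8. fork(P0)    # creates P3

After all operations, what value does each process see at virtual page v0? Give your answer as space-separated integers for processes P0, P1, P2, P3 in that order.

Answer: 27 27 168 27

Derivation:
Op 1: fork(P0) -> P1. 2 ppages; refcounts: pp0:2 pp1:2
Op 2: fork(P1) -> P2. 2 ppages; refcounts: pp0:3 pp1:3
Op 3: read(P0, v0) -> 27. No state change.
Op 4: write(P2, v0, 168). refcount(pp0)=3>1 -> COPY to pp2. 3 ppages; refcounts: pp0:2 pp1:3 pp2:1
Op 5: write(P2, v1, 180). refcount(pp1)=3>1 -> COPY to pp3. 4 ppages; refcounts: pp0:2 pp1:2 pp2:1 pp3:1
Op 6: read(P2, v0) -> 168. No state change.
Op 7: read(P0, v1) -> 22. No state change.
Op 8: fork(P0) -> P3. 4 ppages; refcounts: pp0:3 pp1:3 pp2:1 pp3:1
P0: v0 -> pp0 = 27
P1: v0 -> pp0 = 27
P2: v0 -> pp2 = 168
P3: v0 -> pp0 = 27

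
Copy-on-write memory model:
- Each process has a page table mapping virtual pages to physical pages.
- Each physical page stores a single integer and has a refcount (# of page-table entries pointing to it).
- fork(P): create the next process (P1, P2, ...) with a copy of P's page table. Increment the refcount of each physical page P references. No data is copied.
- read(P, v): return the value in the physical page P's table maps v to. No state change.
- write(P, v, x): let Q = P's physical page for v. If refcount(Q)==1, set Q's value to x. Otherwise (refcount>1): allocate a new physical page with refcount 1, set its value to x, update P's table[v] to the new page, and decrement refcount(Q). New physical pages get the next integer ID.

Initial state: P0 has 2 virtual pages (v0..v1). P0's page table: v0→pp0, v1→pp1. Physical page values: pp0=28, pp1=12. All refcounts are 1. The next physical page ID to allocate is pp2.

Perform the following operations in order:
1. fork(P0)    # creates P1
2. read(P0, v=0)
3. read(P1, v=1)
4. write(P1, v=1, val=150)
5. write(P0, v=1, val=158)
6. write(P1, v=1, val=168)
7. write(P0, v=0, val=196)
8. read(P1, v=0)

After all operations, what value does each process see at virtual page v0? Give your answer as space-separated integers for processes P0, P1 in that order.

Op 1: fork(P0) -> P1. 2 ppages; refcounts: pp0:2 pp1:2
Op 2: read(P0, v0) -> 28. No state change.
Op 3: read(P1, v1) -> 12. No state change.
Op 4: write(P1, v1, 150). refcount(pp1)=2>1 -> COPY to pp2. 3 ppages; refcounts: pp0:2 pp1:1 pp2:1
Op 5: write(P0, v1, 158). refcount(pp1)=1 -> write in place. 3 ppages; refcounts: pp0:2 pp1:1 pp2:1
Op 6: write(P1, v1, 168). refcount(pp2)=1 -> write in place. 3 ppages; refcounts: pp0:2 pp1:1 pp2:1
Op 7: write(P0, v0, 196). refcount(pp0)=2>1 -> COPY to pp3. 4 ppages; refcounts: pp0:1 pp1:1 pp2:1 pp3:1
Op 8: read(P1, v0) -> 28. No state change.
P0: v0 -> pp3 = 196
P1: v0 -> pp0 = 28

Answer: 196 28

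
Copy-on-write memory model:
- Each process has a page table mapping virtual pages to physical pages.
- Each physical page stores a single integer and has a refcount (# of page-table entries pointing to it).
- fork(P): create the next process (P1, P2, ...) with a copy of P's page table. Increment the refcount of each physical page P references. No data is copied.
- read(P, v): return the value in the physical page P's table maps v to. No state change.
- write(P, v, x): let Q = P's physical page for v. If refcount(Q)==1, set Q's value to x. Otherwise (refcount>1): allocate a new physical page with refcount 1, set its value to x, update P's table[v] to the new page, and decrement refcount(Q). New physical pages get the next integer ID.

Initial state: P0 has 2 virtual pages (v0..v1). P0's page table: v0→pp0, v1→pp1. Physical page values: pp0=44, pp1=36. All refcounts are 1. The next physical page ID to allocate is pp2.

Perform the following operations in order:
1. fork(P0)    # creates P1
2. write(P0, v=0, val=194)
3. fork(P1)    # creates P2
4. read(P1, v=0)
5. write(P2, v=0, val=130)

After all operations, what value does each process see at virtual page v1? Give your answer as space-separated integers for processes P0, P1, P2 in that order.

Op 1: fork(P0) -> P1. 2 ppages; refcounts: pp0:2 pp1:2
Op 2: write(P0, v0, 194). refcount(pp0)=2>1 -> COPY to pp2. 3 ppages; refcounts: pp0:1 pp1:2 pp2:1
Op 3: fork(P1) -> P2. 3 ppages; refcounts: pp0:2 pp1:3 pp2:1
Op 4: read(P1, v0) -> 44. No state change.
Op 5: write(P2, v0, 130). refcount(pp0)=2>1 -> COPY to pp3. 4 ppages; refcounts: pp0:1 pp1:3 pp2:1 pp3:1
P0: v1 -> pp1 = 36
P1: v1 -> pp1 = 36
P2: v1 -> pp1 = 36

Answer: 36 36 36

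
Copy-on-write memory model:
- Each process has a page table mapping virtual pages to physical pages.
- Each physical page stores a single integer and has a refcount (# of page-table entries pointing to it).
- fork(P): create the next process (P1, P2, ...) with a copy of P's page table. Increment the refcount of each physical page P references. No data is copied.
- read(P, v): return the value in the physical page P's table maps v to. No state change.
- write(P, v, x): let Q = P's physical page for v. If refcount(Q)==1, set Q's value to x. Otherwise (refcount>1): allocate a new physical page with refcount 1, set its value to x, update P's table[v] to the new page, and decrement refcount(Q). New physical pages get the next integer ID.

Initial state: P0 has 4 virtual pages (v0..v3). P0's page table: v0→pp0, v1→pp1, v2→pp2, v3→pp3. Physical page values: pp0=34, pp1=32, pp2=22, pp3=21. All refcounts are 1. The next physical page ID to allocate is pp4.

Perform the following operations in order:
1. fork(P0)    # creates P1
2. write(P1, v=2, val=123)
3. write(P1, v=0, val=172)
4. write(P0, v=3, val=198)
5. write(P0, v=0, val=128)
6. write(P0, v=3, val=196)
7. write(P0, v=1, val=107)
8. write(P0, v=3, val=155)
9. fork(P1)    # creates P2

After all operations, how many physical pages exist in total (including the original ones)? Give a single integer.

Answer: 8

Derivation:
Op 1: fork(P0) -> P1. 4 ppages; refcounts: pp0:2 pp1:2 pp2:2 pp3:2
Op 2: write(P1, v2, 123). refcount(pp2)=2>1 -> COPY to pp4. 5 ppages; refcounts: pp0:2 pp1:2 pp2:1 pp3:2 pp4:1
Op 3: write(P1, v0, 172). refcount(pp0)=2>1 -> COPY to pp5. 6 ppages; refcounts: pp0:1 pp1:2 pp2:1 pp3:2 pp4:1 pp5:1
Op 4: write(P0, v3, 198). refcount(pp3)=2>1 -> COPY to pp6. 7 ppages; refcounts: pp0:1 pp1:2 pp2:1 pp3:1 pp4:1 pp5:1 pp6:1
Op 5: write(P0, v0, 128). refcount(pp0)=1 -> write in place. 7 ppages; refcounts: pp0:1 pp1:2 pp2:1 pp3:1 pp4:1 pp5:1 pp6:1
Op 6: write(P0, v3, 196). refcount(pp6)=1 -> write in place. 7 ppages; refcounts: pp0:1 pp1:2 pp2:1 pp3:1 pp4:1 pp5:1 pp6:1
Op 7: write(P0, v1, 107). refcount(pp1)=2>1 -> COPY to pp7. 8 ppages; refcounts: pp0:1 pp1:1 pp2:1 pp3:1 pp4:1 pp5:1 pp6:1 pp7:1
Op 8: write(P0, v3, 155). refcount(pp6)=1 -> write in place. 8 ppages; refcounts: pp0:1 pp1:1 pp2:1 pp3:1 pp4:1 pp5:1 pp6:1 pp7:1
Op 9: fork(P1) -> P2. 8 ppages; refcounts: pp0:1 pp1:2 pp2:1 pp3:2 pp4:2 pp5:2 pp6:1 pp7:1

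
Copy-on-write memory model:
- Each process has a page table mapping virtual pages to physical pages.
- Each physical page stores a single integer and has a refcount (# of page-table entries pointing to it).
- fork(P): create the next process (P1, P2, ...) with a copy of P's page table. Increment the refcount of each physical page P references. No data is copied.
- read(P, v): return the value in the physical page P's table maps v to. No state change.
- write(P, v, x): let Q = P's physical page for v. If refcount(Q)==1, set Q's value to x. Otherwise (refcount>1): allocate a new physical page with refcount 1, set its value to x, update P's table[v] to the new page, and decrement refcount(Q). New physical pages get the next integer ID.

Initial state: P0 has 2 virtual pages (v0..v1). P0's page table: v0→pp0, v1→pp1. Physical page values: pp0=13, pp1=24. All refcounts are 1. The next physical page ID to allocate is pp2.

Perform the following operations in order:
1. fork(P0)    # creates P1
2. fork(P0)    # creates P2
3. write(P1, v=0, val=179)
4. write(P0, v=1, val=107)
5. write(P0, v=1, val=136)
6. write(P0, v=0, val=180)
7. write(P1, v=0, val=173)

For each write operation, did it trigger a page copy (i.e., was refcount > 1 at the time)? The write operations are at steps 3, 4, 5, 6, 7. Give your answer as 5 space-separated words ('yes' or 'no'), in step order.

Op 1: fork(P0) -> P1. 2 ppages; refcounts: pp0:2 pp1:2
Op 2: fork(P0) -> P2. 2 ppages; refcounts: pp0:3 pp1:3
Op 3: write(P1, v0, 179). refcount(pp0)=3>1 -> COPY to pp2. 3 ppages; refcounts: pp0:2 pp1:3 pp2:1
Op 4: write(P0, v1, 107). refcount(pp1)=3>1 -> COPY to pp3. 4 ppages; refcounts: pp0:2 pp1:2 pp2:1 pp3:1
Op 5: write(P0, v1, 136). refcount(pp3)=1 -> write in place. 4 ppages; refcounts: pp0:2 pp1:2 pp2:1 pp3:1
Op 6: write(P0, v0, 180). refcount(pp0)=2>1 -> COPY to pp4. 5 ppages; refcounts: pp0:1 pp1:2 pp2:1 pp3:1 pp4:1
Op 7: write(P1, v0, 173). refcount(pp2)=1 -> write in place. 5 ppages; refcounts: pp0:1 pp1:2 pp2:1 pp3:1 pp4:1

yes yes no yes no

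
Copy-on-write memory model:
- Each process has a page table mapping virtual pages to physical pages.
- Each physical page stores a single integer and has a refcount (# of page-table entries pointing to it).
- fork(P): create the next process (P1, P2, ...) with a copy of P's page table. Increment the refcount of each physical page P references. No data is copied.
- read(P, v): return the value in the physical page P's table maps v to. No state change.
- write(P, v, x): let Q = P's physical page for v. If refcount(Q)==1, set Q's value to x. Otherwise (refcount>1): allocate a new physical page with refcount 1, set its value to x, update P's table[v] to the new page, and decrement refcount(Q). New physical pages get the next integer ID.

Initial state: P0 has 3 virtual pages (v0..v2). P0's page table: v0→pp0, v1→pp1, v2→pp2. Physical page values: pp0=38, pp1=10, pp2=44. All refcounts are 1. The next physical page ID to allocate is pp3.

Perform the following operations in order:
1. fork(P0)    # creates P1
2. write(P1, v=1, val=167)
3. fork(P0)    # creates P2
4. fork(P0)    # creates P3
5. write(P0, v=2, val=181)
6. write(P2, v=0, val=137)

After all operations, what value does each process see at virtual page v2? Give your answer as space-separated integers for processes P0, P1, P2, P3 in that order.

Answer: 181 44 44 44

Derivation:
Op 1: fork(P0) -> P1. 3 ppages; refcounts: pp0:2 pp1:2 pp2:2
Op 2: write(P1, v1, 167). refcount(pp1)=2>1 -> COPY to pp3. 4 ppages; refcounts: pp0:2 pp1:1 pp2:2 pp3:1
Op 3: fork(P0) -> P2. 4 ppages; refcounts: pp0:3 pp1:2 pp2:3 pp3:1
Op 4: fork(P0) -> P3. 4 ppages; refcounts: pp0:4 pp1:3 pp2:4 pp3:1
Op 5: write(P0, v2, 181). refcount(pp2)=4>1 -> COPY to pp4. 5 ppages; refcounts: pp0:4 pp1:3 pp2:3 pp3:1 pp4:1
Op 6: write(P2, v0, 137). refcount(pp0)=4>1 -> COPY to pp5. 6 ppages; refcounts: pp0:3 pp1:3 pp2:3 pp3:1 pp4:1 pp5:1
P0: v2 -> pp4 = 181
P1: v2 -> pp2 = 44
P2: v2 -> pp2 = 44
P3: v2 -> pp2 = 44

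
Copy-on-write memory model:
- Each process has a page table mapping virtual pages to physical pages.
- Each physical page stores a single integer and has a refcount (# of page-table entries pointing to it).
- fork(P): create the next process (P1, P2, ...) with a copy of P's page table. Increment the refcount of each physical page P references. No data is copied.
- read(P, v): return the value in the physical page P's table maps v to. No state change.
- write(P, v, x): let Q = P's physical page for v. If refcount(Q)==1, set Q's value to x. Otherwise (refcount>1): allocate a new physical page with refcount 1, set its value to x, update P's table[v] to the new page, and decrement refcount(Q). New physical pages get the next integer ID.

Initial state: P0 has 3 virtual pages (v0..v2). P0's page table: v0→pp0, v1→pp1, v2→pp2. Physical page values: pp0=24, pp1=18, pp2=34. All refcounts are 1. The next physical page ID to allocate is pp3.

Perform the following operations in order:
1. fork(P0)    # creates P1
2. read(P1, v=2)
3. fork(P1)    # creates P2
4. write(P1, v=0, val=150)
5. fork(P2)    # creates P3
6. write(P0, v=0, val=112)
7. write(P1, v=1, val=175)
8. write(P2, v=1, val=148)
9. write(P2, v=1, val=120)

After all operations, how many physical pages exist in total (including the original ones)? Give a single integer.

Answer: 7

Derivation:
Op 1: fork(P0) -> P1. 3 ppages; refcounts: pp0:2 pp1:2 pp2:2
Op 2: read(P1, v2) -> 34. No state change.
Op 3: fork(P1) -> P2. 3 ppages; refcounts: pp0:3 pp1:3 pp2:3
Op 4: write(P1, v0, 150). refcount(pp0)=3>1 -> COPY to pp3. 4 ppages; refcounts: pp0:2 pp1:3 pp2:3 pp3:1
Op 5: fork(P2) -> P3. 4 ppages; refcounts: pp0:3 pp1:4 pp2:4 pp3:1
Op 6: write(P0, v0, 112). refcount(pp0)=3>1 -> COPY to pp4. 5 ppages; refcounts: pp0:2 pp1:4 pp2:4 pp3:1 pp4:1
Op 7: write(P1, v1, 175). refcount(pp1)=4>1 -> COPY to pp5. 6 ppages; refcounts: pp0:2 pp1:3 pp2:4 pp3:1 pp4:1 pp5:1
Op 8: write(P2, v1, 148). refcount(pp1)=3>1 -> COPY to pp6. 7 ppages; refcounts: pp0:2 pp1:2 pp2:4 pp3:1 pp4:1 pp5:1 pp6:1
Op 9: write(P2, v1, 120). refcount(pp6)=1 -> write in place. 7 ppages; refcounts: pp0:2 pp1:2 pp2:4 pp3:1 pp4:1 pp5:1 pp6:1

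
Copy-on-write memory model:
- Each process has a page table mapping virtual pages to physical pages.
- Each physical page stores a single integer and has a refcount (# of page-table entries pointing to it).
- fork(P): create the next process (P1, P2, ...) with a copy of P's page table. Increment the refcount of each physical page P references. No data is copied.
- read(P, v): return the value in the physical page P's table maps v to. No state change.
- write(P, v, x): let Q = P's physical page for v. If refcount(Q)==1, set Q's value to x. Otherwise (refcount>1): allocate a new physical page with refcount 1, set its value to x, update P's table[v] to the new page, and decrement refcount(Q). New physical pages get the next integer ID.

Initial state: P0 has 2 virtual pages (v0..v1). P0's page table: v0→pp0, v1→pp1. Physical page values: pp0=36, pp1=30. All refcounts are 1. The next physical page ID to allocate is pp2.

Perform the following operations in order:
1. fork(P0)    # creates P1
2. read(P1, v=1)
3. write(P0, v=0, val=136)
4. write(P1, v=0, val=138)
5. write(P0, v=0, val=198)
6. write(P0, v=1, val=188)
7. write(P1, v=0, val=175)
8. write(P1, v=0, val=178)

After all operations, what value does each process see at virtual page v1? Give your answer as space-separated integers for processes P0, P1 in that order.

Answer: 188 30

Derivation:
Op 1: fork(P0) -> P1. 2 ppages; refcounts: pp0:2 pp1:2
Op 2: read(P1, v1) -> 30. No state change.
Op 3: write(P0, v0, 136). refcount(pp0)=2>1 -> COPY to pp2. 3 ppages; refcounts: pp0:1 pp1:2 pp2:1
Op 4: write(P1, v0, 138). refcount(pp0)=1 -> write in place. 3 ppages; refcounts: pp0:1 pp1:2 pp2:1
Op 5: write(P0, v0, 198). refcount(pp2)=1 -> write in place. 3 ppages; refcounts: pp0:1 pp1:2 pp2:1
Op 6: write(P0, v1, 188). refcount(pp1)=2>1 -> COPY to pp3. 4 ppages; refcounts: pp0:1 pp1:1 pp2:1 pp3:1
Op 7: write(P1, v0, 175). refcount(pp0)=1 -> write in place. 4 ppages; refcounts: pp0:1 pp1:1 pp2:1 pp3:1
Op 8: write(P1, v0, 178). refcount(pp0)=1 -> write in place. 4 ppages; refcounts: pp0:1 pp1:1 pp2:1 pp3:1
P0: v1 -> pp3 = 188
P1: v1 -> pp1 = 30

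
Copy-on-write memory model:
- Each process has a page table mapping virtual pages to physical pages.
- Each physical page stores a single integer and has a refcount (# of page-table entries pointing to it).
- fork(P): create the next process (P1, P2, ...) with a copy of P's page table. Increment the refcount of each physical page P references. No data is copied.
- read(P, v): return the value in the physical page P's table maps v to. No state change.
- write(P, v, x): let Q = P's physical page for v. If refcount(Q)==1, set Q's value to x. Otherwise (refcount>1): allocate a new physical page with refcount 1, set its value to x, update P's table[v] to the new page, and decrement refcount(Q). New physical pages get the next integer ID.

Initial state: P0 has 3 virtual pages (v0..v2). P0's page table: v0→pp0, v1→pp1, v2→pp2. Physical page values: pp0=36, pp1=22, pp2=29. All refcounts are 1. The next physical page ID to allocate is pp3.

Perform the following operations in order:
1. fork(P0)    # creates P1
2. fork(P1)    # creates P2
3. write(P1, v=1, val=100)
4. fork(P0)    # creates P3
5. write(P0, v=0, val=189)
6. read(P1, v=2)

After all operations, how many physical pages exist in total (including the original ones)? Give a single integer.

Answer: 5

Derivation:
Op 1: fork(P0) -> P1. 3 ppages; refcounts: pp0:2 pp1:2 pp2:2
Op 2: fork(P1) -> P2. 3 ppages; refcounts: pp0:3 pp1:3 pp2:3
Op 3: write(P1, v1, 100). refcount(pp1)=3>1 -> COPY to pp3. 4 ppages; refcounts: pp0:3 pp1:2 pp2:3 pp3:1
Op 4: fork(P0) -> P3. 4 ppages; refcounts: pp0:4 pp1:3 pp2:4 pp3:1
Op 5: write(P0, v0, 189). refcount(pp0)=4>1 -> COPY to pp4. 5 ppages; refcounts: pp0:3 pp1:3 pp2:4 pp3:1 pp4:1
Op 6: read(P1, v2) -> 29. No state change.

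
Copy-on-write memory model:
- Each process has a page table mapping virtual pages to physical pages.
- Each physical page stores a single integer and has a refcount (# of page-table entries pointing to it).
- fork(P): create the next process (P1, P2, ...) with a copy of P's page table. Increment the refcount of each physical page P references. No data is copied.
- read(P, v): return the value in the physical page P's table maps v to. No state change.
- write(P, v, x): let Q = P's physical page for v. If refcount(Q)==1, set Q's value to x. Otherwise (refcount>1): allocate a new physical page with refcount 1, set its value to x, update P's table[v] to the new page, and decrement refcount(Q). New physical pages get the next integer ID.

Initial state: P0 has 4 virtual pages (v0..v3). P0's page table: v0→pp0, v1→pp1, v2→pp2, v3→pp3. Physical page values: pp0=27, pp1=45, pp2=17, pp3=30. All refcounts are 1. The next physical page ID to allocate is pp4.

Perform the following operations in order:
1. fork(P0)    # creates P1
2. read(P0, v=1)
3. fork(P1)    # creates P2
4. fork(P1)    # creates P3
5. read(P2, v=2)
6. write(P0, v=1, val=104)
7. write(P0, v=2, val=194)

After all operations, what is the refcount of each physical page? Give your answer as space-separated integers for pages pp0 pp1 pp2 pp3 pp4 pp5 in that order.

Answer: 4 3 3 4 1 1

Derivation:
Op 1: fork(P0) -> P1. 4 ppages; refcounts: pp0:2 pp1:2 pp2:2 pp3:2
Op 2: read(P0, v1) -> 45. No state change.
Op 3: fork(P1) -> P2. 4 ppages; refcounts: pp0:3 pp1:3 pp2:3 pp3:3
Op 4: fork(P1) -> P3. 4 ppages; refcounts: pp0:4 pp1:4 pp2:4 pp3:4
Op 5: read(P2, v2) -> 17. No state change.
Op 6: write(P0, v1, 104). refcount(pp1)=4>1 -> COPY to pp4. 5 ppages; refcounts: pp0:4 pp1:3 pp2:4 pp3:4 pp4:1
Op 7: write(P0, v2, 194). refcount(pp2)=4>1 -> COPY to pp5. 6 ppages; refcounts: pp0:4 pp1:3 pp2:3 pp3:4 pp4:1 pp5:1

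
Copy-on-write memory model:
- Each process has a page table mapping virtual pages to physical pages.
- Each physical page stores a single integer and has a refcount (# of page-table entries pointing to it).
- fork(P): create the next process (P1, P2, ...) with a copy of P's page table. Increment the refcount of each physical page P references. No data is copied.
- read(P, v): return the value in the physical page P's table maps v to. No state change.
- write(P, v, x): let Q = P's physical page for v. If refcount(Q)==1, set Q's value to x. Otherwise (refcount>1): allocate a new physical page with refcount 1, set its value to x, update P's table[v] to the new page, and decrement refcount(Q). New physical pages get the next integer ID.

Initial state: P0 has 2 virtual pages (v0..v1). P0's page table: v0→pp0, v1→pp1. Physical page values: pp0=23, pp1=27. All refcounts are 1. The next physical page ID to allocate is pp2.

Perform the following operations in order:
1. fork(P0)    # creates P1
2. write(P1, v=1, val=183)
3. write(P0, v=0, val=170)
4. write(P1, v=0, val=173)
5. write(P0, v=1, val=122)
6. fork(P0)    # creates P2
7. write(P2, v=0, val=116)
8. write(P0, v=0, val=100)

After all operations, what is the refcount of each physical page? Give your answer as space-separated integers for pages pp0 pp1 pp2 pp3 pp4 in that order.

Op 1: fork(P0) -> P1. 2 ppages; refcounts: pp0:2 pp1:2
Op 2: write(P1, v1, 183). refcount(pp1)=2>1 -> COPY to pp2. 3 ppages; refcounts: pp0:2 pp1:1 pp2:1
Op 3: write(P0, v0, 170). refcount(pp0)=2>1 -> COPY to pp3. 4 ppages; refcounts: pp0:1 pp1:1 pp2:1 pp3:1
Op 4: write(P1, v0, 173). refcount(pp0)=1 -> write in place. 4 ppages; refcounts: pp0:1 pp1:1 pp2:1 pp3:1
Op 5: write(P0, v1, 122). refcount(pp1)=1 -> write in place. 4 ppages; refcounts: pp0:1 pp1:1 pp2:1 pp3:1
Op 6: fork(P0) -> P2. 4 ppages; refcounts: pp0:1 pp1:2 pp2:1 pp3:2
Op 7: write(P2, v0, 116). refcount(pp3)=2>1 -> COPY to pp4. 5 ppages; refcounts: pp0:1 pp1:2 pp2:1 pp3:1 pp4:1
Op 8: write(P0, v0, 100). refcount(pp3)=1 -> write in place. 5 ppages; refcounts: pp0:1 pp1:2 pp2:1 pp3:1 pp4:1

Answer: 1 2 1 1 1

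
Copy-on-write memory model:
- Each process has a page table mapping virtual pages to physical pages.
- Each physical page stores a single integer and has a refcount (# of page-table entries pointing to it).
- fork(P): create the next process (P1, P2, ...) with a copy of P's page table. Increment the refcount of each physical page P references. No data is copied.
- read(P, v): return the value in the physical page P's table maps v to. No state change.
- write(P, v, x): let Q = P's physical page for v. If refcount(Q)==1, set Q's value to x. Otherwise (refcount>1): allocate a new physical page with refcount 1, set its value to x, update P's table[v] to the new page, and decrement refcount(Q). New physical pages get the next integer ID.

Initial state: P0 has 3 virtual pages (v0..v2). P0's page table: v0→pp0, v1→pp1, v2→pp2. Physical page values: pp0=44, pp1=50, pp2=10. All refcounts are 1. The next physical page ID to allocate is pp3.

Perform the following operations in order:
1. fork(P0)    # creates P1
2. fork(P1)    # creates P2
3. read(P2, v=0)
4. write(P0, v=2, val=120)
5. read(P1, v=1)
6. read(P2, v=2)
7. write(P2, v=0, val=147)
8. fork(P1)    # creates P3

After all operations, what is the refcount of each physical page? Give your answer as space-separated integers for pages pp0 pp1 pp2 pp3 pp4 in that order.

Answer: 3 4 3 1 1

Derivation:
Op 1: fork(P0) -> P1. 3 ppages; refcounts: pp0:2 pp1:2 pp2:2
Op 2: fork(P1) -> P2. 3 ppages; refcounts: pp0:3 pp1:3 pp2:3
Op 3: read(P2, v0) -> 44. No state change.
Op 4: write(P0, v2, 120). refcount(pp2)=3>1 -> COPY to pp3. 4 ppages; refcounts: pp0:3 pp1:3 pp2:2 pp3:1
Op 5: read(P1, v1) -> 50. No state change.
Op 6: read(P2, v2) -> 10. No state change.
Op 7: write(P2, v0, 147). refcount(pp0)=3>1 -> COPY to pp4. 5 ppages; refcounts: pp0:2 pp1:3 pp2:2 pp3:1 pp4:1
Op 8: fork(P1) -> P3. 5 ppages; refcounts: pp0:3 pp1:4 pp2:3 pp3:1 pp4:1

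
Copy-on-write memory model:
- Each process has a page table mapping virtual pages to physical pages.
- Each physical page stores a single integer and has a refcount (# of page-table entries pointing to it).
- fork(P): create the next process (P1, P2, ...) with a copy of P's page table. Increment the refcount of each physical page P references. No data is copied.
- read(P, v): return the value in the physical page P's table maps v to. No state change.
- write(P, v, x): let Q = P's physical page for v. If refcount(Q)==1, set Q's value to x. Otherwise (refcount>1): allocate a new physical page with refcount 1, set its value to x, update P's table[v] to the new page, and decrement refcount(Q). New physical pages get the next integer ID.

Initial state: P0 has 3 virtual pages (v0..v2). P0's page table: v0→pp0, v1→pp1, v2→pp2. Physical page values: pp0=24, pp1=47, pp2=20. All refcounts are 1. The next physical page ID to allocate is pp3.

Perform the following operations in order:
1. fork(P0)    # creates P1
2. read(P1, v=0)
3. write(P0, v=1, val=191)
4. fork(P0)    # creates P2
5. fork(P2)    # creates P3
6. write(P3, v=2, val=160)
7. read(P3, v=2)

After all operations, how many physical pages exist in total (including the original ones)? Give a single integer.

Answer: 5

Derivation:
Op 1: fork(P0) -> P1. 3 ppages; refcounts: pp0:2 pp1:2 pp2:2
Op 2: read(P1, v0) -> 24. No state change.
Op 3: write(P0, v1, 191). refcount(pp1)=2>1 -> COPY to pp3. 4 ppages; refcounts: pp0:2 pp1:1 pp2:2 pp3:1
Op 4: fork(P0) -> P2. 4 ppages; refcounts: pp0:3 pp1:1 pp2:3 pp3:2
Op 5: fork(P2) -> P3. 4 ppages; refcounts: pp0:4 pp1:1 pp2:4 pp3:3
Op 6: write(P3, v2, 160). refcount(pp2)=4>1 -> COPY to pp4. 5 ppages; refcounts: pp0:4 pp1:1 pp2:3 pp3:3 pp4:1
Op 7: read(P3, v2) -> 160. No state change.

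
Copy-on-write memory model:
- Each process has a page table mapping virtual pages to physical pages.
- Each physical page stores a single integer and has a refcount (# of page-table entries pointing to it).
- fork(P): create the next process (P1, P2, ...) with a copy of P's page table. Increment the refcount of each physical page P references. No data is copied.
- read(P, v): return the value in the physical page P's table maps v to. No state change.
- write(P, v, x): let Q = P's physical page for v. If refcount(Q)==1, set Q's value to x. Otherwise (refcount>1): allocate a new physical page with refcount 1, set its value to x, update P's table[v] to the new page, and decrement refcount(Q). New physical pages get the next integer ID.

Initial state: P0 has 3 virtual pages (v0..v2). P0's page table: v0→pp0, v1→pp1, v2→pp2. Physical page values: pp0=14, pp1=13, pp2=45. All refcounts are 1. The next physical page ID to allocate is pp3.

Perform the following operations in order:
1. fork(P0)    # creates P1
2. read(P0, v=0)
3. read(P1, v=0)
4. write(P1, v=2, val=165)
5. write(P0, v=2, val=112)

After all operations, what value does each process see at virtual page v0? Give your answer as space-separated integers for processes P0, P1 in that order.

Answer: 14 14

Derivation:
Op 1: fork(P0) -> P1. 3 ppages; refcounts: pp0:2 pp1:2 pp2:2
Op 2: read(P0, v0) -> 14. No state change.
Op 3: read(P1, v0) -> 14. No state change.
Op 4: write(P1, v2, 165). refcount(pp2)=2>1 -> COPY to pp3. 4 ppages; refcounts: pp0:2 pp1:2 pp2:1 pp3:1
Op 5: write(P0, v2, 112). refcount(pp2)=1 -> write in place. 4 ppages; refcounts: pp0:2 pp1:2 pp2:1 pp3:1
P0: v0 -> pp0 = 14
P1: v0 -> pp0 = 14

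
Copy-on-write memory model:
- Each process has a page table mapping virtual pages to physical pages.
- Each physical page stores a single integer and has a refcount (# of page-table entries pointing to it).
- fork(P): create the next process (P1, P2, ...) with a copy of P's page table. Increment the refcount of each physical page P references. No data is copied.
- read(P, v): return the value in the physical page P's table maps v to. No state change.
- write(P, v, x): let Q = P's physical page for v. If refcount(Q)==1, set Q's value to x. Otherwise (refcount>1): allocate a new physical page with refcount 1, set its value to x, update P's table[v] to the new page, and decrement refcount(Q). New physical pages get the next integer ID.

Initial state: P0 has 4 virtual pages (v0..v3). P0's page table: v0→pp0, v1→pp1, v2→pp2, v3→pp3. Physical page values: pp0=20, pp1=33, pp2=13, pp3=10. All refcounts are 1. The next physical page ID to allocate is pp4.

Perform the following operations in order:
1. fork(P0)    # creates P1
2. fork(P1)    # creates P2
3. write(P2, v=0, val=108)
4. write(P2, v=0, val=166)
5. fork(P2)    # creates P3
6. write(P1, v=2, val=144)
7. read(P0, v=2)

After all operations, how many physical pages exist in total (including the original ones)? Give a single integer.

Op 1: fork(P0) -> P1. 4 ppages; refcounts: pp0:2 pp1:2 pp2:2 pp3:2
Op 2: fork(P1) -> P2. 4 ppages; refcounts: pp0:3 pp1:3 pp2:3 pp3:3
Op 3: write(P2, v0, 108). refcount(pp0)=3>1 -> COPY to pp4. 5 ppages; refcounts: pp0:2 pp1:3 pp2:3 pp3:3 pp4:1
Op 4: write(P2, v0, 166). refcount(pp4)=1 -> write in place. 5 ppages; refcounts: pp0:2 pp1:3 pp2:3 pp3:3 pp4:1
Op 5: fork(P2) -> P3. 5 ppages; refcounts: pp0:2 pp1:4 pp2:4 pp3:4 pp4:2
Op 6: write(P1, v2, 144). refcount(pp2)=4>1 -> COPY to pp5. 6 ppages; refcounts: pp0:2 pp1:4 pp2:3 pp3:4 pp4:2 pp5:1
Op 7: read(P0, v2) -> 13. No state change.

Answer: 6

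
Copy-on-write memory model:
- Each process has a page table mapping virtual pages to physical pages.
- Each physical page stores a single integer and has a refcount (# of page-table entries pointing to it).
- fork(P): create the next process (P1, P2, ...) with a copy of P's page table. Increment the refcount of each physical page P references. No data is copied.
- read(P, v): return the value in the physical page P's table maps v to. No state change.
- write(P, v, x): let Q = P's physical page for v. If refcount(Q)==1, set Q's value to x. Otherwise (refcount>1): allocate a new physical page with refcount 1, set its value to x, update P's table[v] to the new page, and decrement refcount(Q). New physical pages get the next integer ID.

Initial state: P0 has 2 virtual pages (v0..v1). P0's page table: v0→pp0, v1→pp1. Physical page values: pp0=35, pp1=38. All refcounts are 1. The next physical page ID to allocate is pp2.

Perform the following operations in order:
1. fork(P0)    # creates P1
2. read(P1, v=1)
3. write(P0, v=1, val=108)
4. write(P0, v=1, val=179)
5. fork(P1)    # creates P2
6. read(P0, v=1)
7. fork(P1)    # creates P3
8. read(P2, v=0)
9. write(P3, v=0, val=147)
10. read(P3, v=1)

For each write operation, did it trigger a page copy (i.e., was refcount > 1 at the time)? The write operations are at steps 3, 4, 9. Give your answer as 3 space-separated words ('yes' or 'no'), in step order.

Op 1: fork(P0) -> P1. 2 ppages; refcounts: pp0:2 pp1:2
Op 2: read(P1, v1) -> 38. No state change.
Op 3: write(P0, v1, 108). refcount(pp1)=2>1 -> COPY to pp2. 3 ppages; refcounts: pp0:2 pp1:1 pp2:1
Op 4: write(P0, v1, 179). refcount(pp2)=1 -> write in place. 3 ppages; refcounts: pp0:2 pp1:1 pp2:1
Op 5: fork(P1) -> P2. 3 ppages; refcounts: pp0:3 pp1:2 pp2:1
Op 6: read(P0, v1) -> 179. No state change.
Op 7: fork(P1) -> P3. 3 ppages; refcounts: pp0:4 pp1:3 pp2:1
Op 8: read(P2, v0) -> 35. No state change.
Op 9: write(P3, v0, 147). refcount(pp0)=4>1 -> COPY to pp3. 4 ppages; refcounts: pp0:3 pp1:3 pp2:1 pp3:1
Op 10: read(P3, v1) -> 38. No state change.

yes no yes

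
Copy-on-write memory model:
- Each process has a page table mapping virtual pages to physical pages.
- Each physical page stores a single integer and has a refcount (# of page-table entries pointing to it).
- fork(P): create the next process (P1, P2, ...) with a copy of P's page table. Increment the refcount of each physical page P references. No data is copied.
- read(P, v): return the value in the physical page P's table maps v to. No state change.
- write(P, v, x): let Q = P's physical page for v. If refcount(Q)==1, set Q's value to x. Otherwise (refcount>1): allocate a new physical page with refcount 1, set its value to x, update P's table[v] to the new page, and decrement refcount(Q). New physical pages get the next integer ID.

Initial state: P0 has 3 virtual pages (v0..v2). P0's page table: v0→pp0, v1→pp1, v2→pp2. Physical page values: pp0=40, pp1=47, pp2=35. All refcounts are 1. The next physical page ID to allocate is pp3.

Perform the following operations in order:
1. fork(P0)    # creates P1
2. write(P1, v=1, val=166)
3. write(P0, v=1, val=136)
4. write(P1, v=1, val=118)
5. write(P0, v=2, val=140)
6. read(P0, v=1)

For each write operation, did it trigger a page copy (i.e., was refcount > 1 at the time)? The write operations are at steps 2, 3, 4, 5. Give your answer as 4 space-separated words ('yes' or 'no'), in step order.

Op 1: fork(P0) -> P1. 3 ppages; refcounts: pp0:2 pp1:2 pp2:2
Op 2: write(P1, v1, 166). refcount(pp1)=2>1 -> COPY to pp3. 4 ppages; refcounts: pp0:2 pp1:1 pp2:2 pp3:1
Op 3: write(P0, v1, 136). refcount(pp1)=1 -> write in place. 4 ppages; refcounts: pp0:2 pp1:1 pp2:2 pp3:1
Op 4: write(P1, v1, 118). refcount(pp3)=1 -> write in place. 4 ppages; refcounts: pp0:2 pp1:1 pp2:2 pp3:1
Op 5: write(P0, v2, 140). refcount(pp2)=2>1 -> COPY to pp4. 5 ppages; refcounts: pp0:2 pp1:1 pp2:1 pp3:1 pp4:1
Op 6: read(P0, v1) -> 136. No state change.

yes no no yes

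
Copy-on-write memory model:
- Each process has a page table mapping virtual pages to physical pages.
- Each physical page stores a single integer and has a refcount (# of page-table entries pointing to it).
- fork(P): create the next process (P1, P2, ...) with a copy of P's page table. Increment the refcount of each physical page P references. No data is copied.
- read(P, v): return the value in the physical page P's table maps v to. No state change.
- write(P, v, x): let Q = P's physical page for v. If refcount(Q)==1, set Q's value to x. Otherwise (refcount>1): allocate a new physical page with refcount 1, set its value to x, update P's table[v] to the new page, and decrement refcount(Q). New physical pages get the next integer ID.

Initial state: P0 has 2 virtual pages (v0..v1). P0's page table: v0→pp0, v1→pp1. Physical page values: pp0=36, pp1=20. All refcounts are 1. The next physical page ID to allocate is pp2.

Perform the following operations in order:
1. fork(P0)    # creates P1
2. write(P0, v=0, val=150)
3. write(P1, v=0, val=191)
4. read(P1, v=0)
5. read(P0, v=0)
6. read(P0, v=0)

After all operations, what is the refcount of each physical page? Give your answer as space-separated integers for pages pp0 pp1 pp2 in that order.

Answer: 1 2 1

Derivation:
Op 1: fork(P0) -> P1. 2 ppages; refcounts: pp0:2 pp1:2
Op 2: write(P0, v0, 150). refcount(pp0)=2>1 -> COPY to pp2. 3 ppages; refcounts: pp0:1 pp1:2 pp2:1
Op 3: write(P1, v0, 191). refcount(pp0)=1 -> write in place. 3 ppages; refcounts: pp0:1 pp1:2 pp2:1
Op 4: read(P1, v0) -> 191. No state change.
Op 5: read(P0, v0) -> 150. No state change.
Op 6: read(P0, v0) -> 150. No state change.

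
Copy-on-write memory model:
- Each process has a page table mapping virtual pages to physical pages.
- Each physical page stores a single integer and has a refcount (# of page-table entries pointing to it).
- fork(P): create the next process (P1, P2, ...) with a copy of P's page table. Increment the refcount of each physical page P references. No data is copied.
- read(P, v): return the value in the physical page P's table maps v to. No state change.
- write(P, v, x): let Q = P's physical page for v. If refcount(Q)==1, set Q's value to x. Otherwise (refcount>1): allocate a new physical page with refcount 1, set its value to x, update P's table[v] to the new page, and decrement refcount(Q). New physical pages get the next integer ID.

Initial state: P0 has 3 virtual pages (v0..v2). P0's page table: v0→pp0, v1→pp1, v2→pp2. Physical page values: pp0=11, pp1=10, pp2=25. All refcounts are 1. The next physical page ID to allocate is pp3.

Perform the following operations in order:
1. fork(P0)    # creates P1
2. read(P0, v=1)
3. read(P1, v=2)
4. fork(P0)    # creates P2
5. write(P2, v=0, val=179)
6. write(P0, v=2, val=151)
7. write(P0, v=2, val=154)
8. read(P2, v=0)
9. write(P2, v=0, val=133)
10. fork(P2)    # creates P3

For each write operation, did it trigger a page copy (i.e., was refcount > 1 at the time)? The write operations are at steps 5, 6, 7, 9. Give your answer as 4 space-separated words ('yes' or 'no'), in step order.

Op 1: fork(P0) -> P1. 3 ppages; refcounts: pp0:2 pp1:2 pp2:2
Op 2: read(P0, v1) -> 10. No state change.
Op 3: read(P1, v2) -> 25. No state change.
Op 4: fork(P0) -> P2. 3 ppages; refcounts: pp0:3 pp1:3 pp2:3
Op 5: write(P2, v0, 179). refcount(pp0)=3>1 -> COPY to pp3. 4 ppages; refcounts: pp0:2 pp1:3 pp2:3 pp3:1
Op 6: write(P0, v2, 151). refcount(pp2)=3>1 -> COPY to pp4. 5 ppages; refcounts: pp0:2 pp1:3 pp2:2 pp3:1 pp4:1
Op 7: write(P0, v2, 154). refcount(pp4)=1 -> write in place. 5 ppages; refcounts: pp0:2 pp1:3 pp2:2 pp3:1 pp4:1
Op 8: read(P2, v0) -> 179. No state change.
Op 9: write(P2, v0, 133). refcount(pp3)=1 -> write in place. 5 ppages; refcounts: pp0:2 pp1:3 pp2:2 pp3:1 pp4:1
Op 10: fork(P2) -> P3. 5 ppages; refcounts: pp0:2 pp1:4 pp2:3 pp3:2 pp4:1

yes yes no no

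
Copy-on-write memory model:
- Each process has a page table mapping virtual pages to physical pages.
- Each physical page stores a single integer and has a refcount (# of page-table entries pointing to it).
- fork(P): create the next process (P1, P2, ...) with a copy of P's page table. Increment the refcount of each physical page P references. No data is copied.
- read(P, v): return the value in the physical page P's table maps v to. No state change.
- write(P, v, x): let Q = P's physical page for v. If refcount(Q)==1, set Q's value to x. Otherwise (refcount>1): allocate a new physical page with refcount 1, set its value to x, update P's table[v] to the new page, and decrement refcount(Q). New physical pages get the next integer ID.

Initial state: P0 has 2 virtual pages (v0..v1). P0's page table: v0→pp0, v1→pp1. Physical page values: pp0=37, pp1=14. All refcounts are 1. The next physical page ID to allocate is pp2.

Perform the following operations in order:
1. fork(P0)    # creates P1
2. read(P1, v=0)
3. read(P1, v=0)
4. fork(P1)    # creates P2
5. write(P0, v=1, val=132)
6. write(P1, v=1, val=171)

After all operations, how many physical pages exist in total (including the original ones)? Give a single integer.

Op 1: fork(P0) -> P1. 2 ppages; refcounts: pp0:2 pp1:2
Op 2: read(P1, v0) -> 37. No state change.
Op 3: read(P1, v0) -> 37. No state change.
Op 4: fork(P1) -> P2. 2 ppages; refcounts: pp0:3 pp1:3
Op 5: write(P0, v1, 132). refcount(pp1)=3>1 -> COPY to pp2. 3 ppages; refcounts: pp0:3 pp1:2 pp2:1
Op 6: write(P1, v1, 171). refcount(pp1)=2>1 -> COPY to pp3. 4 ppages; refcounts: pp0:3 pp1:1 pp2:1 pp3:1

Answer: 4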